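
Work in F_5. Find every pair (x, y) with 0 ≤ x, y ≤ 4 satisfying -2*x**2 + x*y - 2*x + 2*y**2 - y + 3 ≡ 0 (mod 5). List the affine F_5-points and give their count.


Affine F_5-points: {(4, 3)}; count = 1.

For each of the 25 pairs (x, y) ∈ F_5², evaluate f(x, y) mod 5. Record the zeros.
  x = 0: [0↦3, 1↦4, 2↦4, 3↦3, 4↦1]  zeros at y ∈ ∅
  x = 1: [0↦4, 1↦1, 2↦2, 3↦2, 4↦1]  zeros at y ∈ ∅
  x = 2: [0↦1, 1↦4, 2↦1, 3↦2, 4↦2]  zeros at y ∈ ∅
  x = 3: [0↦4, 1↦3, 2↦1, 3↦3, 4↦4]  zeros at y ∈ ∅
  x = 4: [0↦3, 1↦3, 2↦2, 3↦0, 4↦2]  zeros at y ∈ {3}
Collecting zeros: affine points = {(4, 3)}.
Total count |C(F_5)_aff| = 1.


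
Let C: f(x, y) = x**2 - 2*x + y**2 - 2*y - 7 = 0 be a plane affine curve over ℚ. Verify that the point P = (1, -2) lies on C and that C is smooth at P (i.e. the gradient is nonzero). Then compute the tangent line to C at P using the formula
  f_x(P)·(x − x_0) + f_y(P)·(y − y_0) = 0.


Tangent line at P: -6*y - 12 = 0.

Step 1: f(1, -2) = 0, so P lies on C.
Step 2: partial derivatives
  f_x(x, y) = 2*x - 2, f_y(x, y) = 2*y - 2.
  f_x(P) = 0, f_y(P) = -6 (gradient nonzero, so P is smooth).
Step 3: tangent line at P: 0·(x − 1) + -6·(y − -2) = 0.
Expanding: -6*y - 12 = 0.


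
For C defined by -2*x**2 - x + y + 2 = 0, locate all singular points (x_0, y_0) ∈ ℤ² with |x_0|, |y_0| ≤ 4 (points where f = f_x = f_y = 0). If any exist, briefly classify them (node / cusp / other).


No singular points in the scanned grid; C is smooth there.

Compute partial derivatives:
  f_x = -4*x - 1.
  f_y = 1.
f_y = 1 is a nonzero constant, so f_y never vanishes: no point (x, y) can satisfy f = f_x = f_y = 0. In particular no (x, y) ∈ {−4, ..., 4}² is singular; the curve is smooth.


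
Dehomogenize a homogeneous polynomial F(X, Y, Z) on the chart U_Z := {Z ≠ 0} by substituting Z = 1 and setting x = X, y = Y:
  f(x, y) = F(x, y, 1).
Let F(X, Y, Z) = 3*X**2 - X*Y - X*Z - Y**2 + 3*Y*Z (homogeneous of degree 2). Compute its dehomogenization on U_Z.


f(x, y) = 3*x**2 - x*y - x - y**2 + 3*y

On U_Z we set Z = 1. Each monomial c·X^i·Y^j·Z^k in F becomes c·x^i·y^j·1^k = c·x^i·y^j.
Substituting Z = 1: F(X, Y, 1) = 3*x**2 - x*y - x - y**2 + 3*y.
Note: deg(f) ≤ deg(F) = 2; strict inequality happens when F is divisible by Z (lost terms).


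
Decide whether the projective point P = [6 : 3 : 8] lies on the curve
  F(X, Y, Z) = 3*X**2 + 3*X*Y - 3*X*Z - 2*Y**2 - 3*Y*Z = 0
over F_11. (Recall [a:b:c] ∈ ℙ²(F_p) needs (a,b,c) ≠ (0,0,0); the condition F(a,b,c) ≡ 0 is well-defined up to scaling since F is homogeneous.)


F(6,3,8) ≡ 5 (mod 11); P is NOT on the curve.

Evaluate F(6, 3, 8) term-by-term (mod 11).
  3*X**2 ↦ 3·36·1·1 = 108
  3*X*Y ↦ 3·6·3·1 = 54
  -3*X*Z ↦ -3·6·1·8 = -144
  -2*Y**2 ↦ -2·1·9·1 = -18
  -3*Y*Z ↦ -3·1·3·8 = -72
Sum: F(6, 3, 8) = (108) + (54) + (-144) + (-18) + (-72) = -72.
Reducing mod 11: -72 ≡ 5 (mod 11).
Since F(a, b, c) ≡ 5 ≠ 0 (mod 11), P does NOT lie on the curve.


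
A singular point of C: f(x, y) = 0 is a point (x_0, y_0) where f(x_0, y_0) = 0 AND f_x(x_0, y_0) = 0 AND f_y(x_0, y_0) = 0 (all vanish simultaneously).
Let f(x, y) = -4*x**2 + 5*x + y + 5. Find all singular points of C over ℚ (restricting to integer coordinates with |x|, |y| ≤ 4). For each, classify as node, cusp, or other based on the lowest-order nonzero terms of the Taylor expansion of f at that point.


No singular points in the scanned grid; C is smooth there.

Compute partial derivatives:
  f_x = 5 - 8*x.
  f_y = 1.
f_y = 1 is a nonzero constant, so f_y never vanishes: no point (x, y) can satisfy f = f_x = f_y = 0. In particular no (x, y) ∈ {−4, ..., 4}² is singular; the curve is smooth.


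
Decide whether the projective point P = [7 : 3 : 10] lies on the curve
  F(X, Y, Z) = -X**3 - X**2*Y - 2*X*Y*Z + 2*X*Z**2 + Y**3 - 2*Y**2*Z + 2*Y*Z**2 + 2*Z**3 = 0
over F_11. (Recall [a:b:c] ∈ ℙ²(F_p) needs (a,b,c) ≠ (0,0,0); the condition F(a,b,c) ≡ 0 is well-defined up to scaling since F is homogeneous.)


F(7,3,10) ≡ 0 (mod 11); P is on the curve.

Evaluate F(7, 3, 10) term-by-term (mod 11).
  -X**3 ↦ -1·343·1·1 = -343
  -X**2*Y ↦ -1·49·3·1 = -147
  -2*X*Y*Z ↦ -2·7·3·10 = -420
  2*X*Z**2 ↦ 2·7·1·100 = 1400
  Y**3 ↦ 1·1·27·1 = 27
  -2*Y**2*Z ↦ -2·1·9·10 = -180
  2*Y*Z**2 ↦ 2·1·3·100 = 600
  2*Z**3 ↦ 2·1·1·1000 = 2000
Sum: F(7, 3, 10) = (-343) + (-147) + (-420) + (1400) + (27) + (-180) + (600) + (2000) = 2937.
Reducing mod 11: 2937 ≡ 0 (mod 11).
Since F(a, b, c) ≡ 0 (mod 11), P lies on the curve.


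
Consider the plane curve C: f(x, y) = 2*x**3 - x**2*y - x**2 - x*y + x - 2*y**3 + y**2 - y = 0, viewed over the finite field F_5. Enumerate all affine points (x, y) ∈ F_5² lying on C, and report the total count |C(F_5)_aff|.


Affine F_5-points: {(0, 0), (3, 2), (4, 4)}; count = 3.

For each of the 25 pairs (x, y) ∈ F_5², evaluate f(x, y) mod 5. Record the zeros.
  x = 0: [0↦0, 1↦3, 2↦1, 3↦2, 4↦4]  zeros at y ∈ {0}
  x = 1: [0↦2, 1↦3, 2↦4, 3↦3, 4↦3]  zeros at y ∈ ∅
  x = 2: [0↦4, 1↦1, 2↦3, 3↦3, 4↦4]  zeros at y ∈ ∅
  x = 3: [0↦3, 1↦4, 2↦0, 3↦4, 4↦4]  zeros at y ∈ {2}
  x = 4: [0↦1, 1↦4, 2↦2, 3↦3, 4↦0]  zeros at y ∈ {4}
Collecting zeros: affine points = {(0, 0), (3, 2), (4, 4)}.
Total count |C(F_5)_aff| = 3.


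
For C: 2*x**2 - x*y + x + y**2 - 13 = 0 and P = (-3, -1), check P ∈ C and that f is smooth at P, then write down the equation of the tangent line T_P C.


Tangent line at P: -10*x + y - 29 = 0.

Step 1: f(-3, -1) = 0, so P lies on C.
Step 2: partial derivatives
  f_x(x, y) = 4*x - y + 1, f_y(x, y) = -x + 2*y.
  f_x(P) = -10, f_y(P) = 1 (gradient nonzero, so P is smooth).
Step 3: tangent line at P: -10·(x − -3) + 1·(y − -1) = 0.
Expanding: -10*x + y - 29 = 0.


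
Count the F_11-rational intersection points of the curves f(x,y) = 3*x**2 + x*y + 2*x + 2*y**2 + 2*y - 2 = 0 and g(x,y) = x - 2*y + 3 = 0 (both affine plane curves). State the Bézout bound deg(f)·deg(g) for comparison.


Common zeros: {(0, 7), (5, 4)}; count = 2; Bézout bound = 2.

deg(f) = 2, deg(g) = 1, so Bézout bound = 2.
Scan x ∈ F_11. For each x, list the y ∈ F_11 with f(x, y) ≡ 0 and those with g(x, y) ≡ 0 (mod 11); the common zeros in that column are the intersection.
  x = 0: f ≡ 0 at y ∈ {3, 7}; g ≡ 0 at y ∈ {7}; common: {7}.
  x = 1: f ≡ 0 at y ∈ ∅; g ≡ 0 at y ∈ {2}; common: ∅.
  x = 2: f ≡ 0 at y ∈ {3, 6}; g ≡ 0 at y ∈ {8}; common: ∅.
  x = 3: f ≡ 0 at y ∈ ∅; g ≡ 0 at y ∈ {3}; common: ∅.
  x = 4: f ≡ 0 at y ∈ {4}; g ≡ 0 at y ∈ {9}; common: ∅.
  x = 5: f ≡ 0 at y ∈ {4, 9}; g ≡ 0 at y ∈ {4}; common: {4}.
  x = 6: f ≡ 0 at y ∈ {9}; g ≡ 0 at y ∈ {10}; common: ∅.
  x = 7: f ≡ 0 at y ∈ ∅; g ≡ 0 at y ∈ {5}; common: ∅.
  x = 8: f ≡ 0 at y ∈ {7, 10}; g ≡ 0 at y ∈ {0}; common: ∅.
  x = 9: f ≡ 0 at y ∈ ∅; g ≡ 0 at y ∈ {6}; common: ∅.
  x = 10: f ≡ 0 at y ∈ {6, 10}; g ≡ 0 at y ∈ {1}; common: ∅.
Collecting: common zeros = {(0, 7), (5, 4)}, so the count is 2.
Comparison with the Bézout bound: 2 ≤ 2 = deg(f)·deg(g), as expected for curves with no common component (the bound is attained).


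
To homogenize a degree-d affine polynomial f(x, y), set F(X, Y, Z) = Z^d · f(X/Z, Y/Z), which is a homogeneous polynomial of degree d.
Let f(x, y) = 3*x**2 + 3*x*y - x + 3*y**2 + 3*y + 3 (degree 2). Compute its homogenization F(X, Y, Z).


F(X, Y, Z) = 3*X**2 + 3*X*Y - X*Z + 3*Y**2 + 3*Y*Z + 3*Z**2

deg(f) = 2.
Substitute x = X/Z, y = Y/Z into f, then multiply by Z^2.
  monomial 3·x^2·y^0 ↦ 3·X^2·Y^0·Z^0.
  monomial 3·x^1·y^1 ↦ 3·X^1·Y^1·Z^0.
  monomial -1·x^1·y^0 ↦ -1·X^1·Y^0·Z^1.
  monomial 3·x^0·y^2 ↦ 3·X^0·Y^2·Z^0.
  monomial 3·x^0·y^1 ↦ 3·X^0·Y^1·Z^1.
  monomial 3·x^0·y^0 ↦ 3·X^0·Y^0·Z^2.
Collecting: F(X, Y, Z) = 3*X**2 + 3*X*Y - X*Z + 3*Y**2 + 3*Y*Z + 3*Z**2.


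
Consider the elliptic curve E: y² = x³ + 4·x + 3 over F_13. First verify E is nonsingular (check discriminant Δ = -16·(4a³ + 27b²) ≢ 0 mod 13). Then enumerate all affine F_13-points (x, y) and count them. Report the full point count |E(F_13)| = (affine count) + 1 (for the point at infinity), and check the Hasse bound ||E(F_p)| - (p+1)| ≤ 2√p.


Affine points = {(0, 4), (0, 9), (3, 4), (3, 9), (6, 3), (6, 10), (7, 6), (7, 7), (8, 1), (8, 12), (9, 1), (9, 12), (10, 4), (10, 9), (11, 0)}; affine count = 15; |E(F_13)| = 16.

Discriminant check: Δ ∝ 4a³ + 27b² = 4·4³ + 27·3² = 4·64 + 27·9 ≡ 5 (mod 13). Nonzero ⇒ E is nonsingular.
For each x ∈ F_13, compute rhs = x³ + 4·x + 3 mod 13, then count y ∈ F_13 with y² ≡ rhs.
  x = 0: rhs = 3, matching y values: 4, 9 (2 points).
  x = 1: rhs = 8, matching y values: none (0 points).
  x = 2: rhs = 6, matching y values: none (0 points).
  x = 3: rhs = 3, matching y values: 4, 9 (2 points).
  x = 4: rhs = 5, matching y values: none (0 points).
  x = 5: rhs = 5, matching y values: none (0 points).
  x = 6: rhs = 9, matching y values: 3, 10 (2 points).
  x = 7: rhs = 10, matching y values: 6, 7 (2 points).
  x = 8: rhs = 1, matching y values: 1, 12 (2 points).
  x = 9: rhs = 1, matching y values: 1, 12 (2 points).
  x = 10: rhs = 3, matching y values: 4, 9 (2 points).
  x = 11: rhs = 0, matching y values: 0 (1 points).
  x = 12: rhs = 11, matching y values: none (0 points).
Total affine count: 15.
Full point count |E(F_13)| = 15 + 1 = 16.
Hasse bound: |16 − (13+1)| = |2| = 2 ≤ 2√13 ≈ 7.2111 ✓.


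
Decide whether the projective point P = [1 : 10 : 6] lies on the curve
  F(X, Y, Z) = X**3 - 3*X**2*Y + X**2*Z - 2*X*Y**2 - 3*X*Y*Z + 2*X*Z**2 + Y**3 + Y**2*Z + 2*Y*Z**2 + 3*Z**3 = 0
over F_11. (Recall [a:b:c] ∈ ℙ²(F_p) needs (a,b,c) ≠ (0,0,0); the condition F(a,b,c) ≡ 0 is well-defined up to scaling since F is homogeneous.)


F(1,10,6) ≡ 8 (mod 11); P is NOT on the curve.

Evaluate F(1, 10, 6) term-by-term (mod 11).
  X**3 ↦ 1·1·1·1 = 1
  -3*X**2*Y ↦ -3·1·10·1 = -30
  X**2*Z ↦ 1·1·1·6 = 6
  -2*X*Y**2 ↦ -2·1·100·1 = -200
  -3*X*Y*Z ↦ -3·1·10·6 = -180
  2*X*Z**2 ↦ 2·1·1·36 = 72
  Y**3 ↦ 1·1·1000·1 = 1000
  Y**2*Z ↦ 1·1·100·6 = 600
  2*Y*Z**2 ↦ 2·1·10·36 = 720
  3*Z**3 ↦ 3·1·1·216 = 648
Sum: F(1, 10, 6) = (1) + (-30) + (6) + (-200) + (-180) + (72) + (1000) + (600) + (720) + (648) = 2637.
Reducing mod 11: 2637 ≡ 8 (mod 11).
Since F(a, b, c) ≡ 8 ≠ 0 (mod 11), P does NOT lie on the curve.


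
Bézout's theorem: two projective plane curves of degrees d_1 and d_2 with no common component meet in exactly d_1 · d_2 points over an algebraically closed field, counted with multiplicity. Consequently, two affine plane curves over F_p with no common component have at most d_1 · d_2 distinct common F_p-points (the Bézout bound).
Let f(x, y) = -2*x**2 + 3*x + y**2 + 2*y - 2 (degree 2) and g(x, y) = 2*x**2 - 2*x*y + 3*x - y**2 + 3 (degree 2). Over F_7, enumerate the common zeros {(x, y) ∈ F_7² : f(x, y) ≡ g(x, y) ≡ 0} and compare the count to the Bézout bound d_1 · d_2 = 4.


Common zeros: {(1, 2), (1, 3), (4, 3)}; count = 3; Bézout bound = 4.

deg(f) = 2, deg(g) = 2, so Bézout bound = 4.
Scan x ∈ F_7. For each x, list the y ∈ F_7 with f(x, y) ≡ 0 and those with g(x, y) ≡ 0 (mod 7); the common zeros in that column are the intersection.
  x = 0: f ≡ 0 at y ∈ ∅; g ≡ 0 at y ∈ ∅; common: ∅.
  x = 1: f ≡ 0 at y ∈ {2, 3}; g ≡ 0 at y ∈ {2, 3}; common: {2, 3}.
  x = 2: f ≡ 0 at y ∈ ∅; g ≡ 0 at y ∈ {5}; common: ∅.
  x = 3: f ≡ 0 at y ∈ ∅; g ≡ 0 at y ∈ {2, 6}; common: ∅.
  x = 4: f ≡ 0 at y ∈ {2, 3}; g ≡ 0 at y ∈ {3}; common: {3}.
  x = 5: f ≡ 0 at y ∈ ∅; g ≡ 0 at y ∈ {5, 6}; common: ∅.
  x = 6: f ≡ 0 at y ∈ {0, 5}; g ≡ 0 at y ∈ ∅; common: ∅.
Collecting: common zeros = {(1, 2), (1, 3), (4, 3)}, so the count is 3.
Comparison with the Bézout bound: 3 ≤ 4 = deg(f)·deg(g), as expected for curves with no common component (the affine F_7-count falls short of the bound because intersections may lie at infinity, over extension fields, or carry multiplicity).


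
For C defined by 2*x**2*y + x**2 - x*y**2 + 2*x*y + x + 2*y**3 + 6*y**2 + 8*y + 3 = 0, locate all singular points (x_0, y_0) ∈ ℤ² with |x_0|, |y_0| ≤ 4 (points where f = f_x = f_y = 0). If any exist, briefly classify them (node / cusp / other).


Singular points: {(-1, -1)}; classification: node.

Compute partial derivatives:
  f_x = 4*x*y + 2*x - y**2 + 2*y + 1.
  f_y = 2*x**2 - 2*x*y + 2*x + 6*y**2 + 12*y + 8.
Scan x_0 ∈ {−4, ..., 4}. For each x_0, f_y(x_0, y) is a polynomial in y; find its integer roots y ∈ {−4, ..., 4}, then test f_x and f at those candidates.
  x = -4: f_y(-4, y) = 6*y**2 + 20*y + 32; no integer root y with |y| ≤ 4.
  x = -3: f_y(-3, y) = 6*y**2 + 18*y + 20; no integer root y with |y| ≤ 4.
  x = -2: f_y(-2, y) = 6*y**2 + 16*y + 12; no integer root y with |y| ≤ 4.
  x = -1: f_y(-1, y) = 6*y**2 + 14*y + 8; vanishes at y ∈ {-1}. (-1, -1): f_x = 0, f = 0 — SINGULAR.
  x = 0: f_y(0, y) = 6*y**2 + 12*y + 8; no integer root y with |y| ≤ 4.
  x = 1: f_y(1, y) = 6*y**2 + 10*y + 12; no integer root y with |y| ≤ 4.
  x = 2: f_y(2, y) = 6*y**2 + 8*y + 20; no integer root y with |y| ≤ 4.
  x = 3: f_y(3, y) = 6*y**2 + 6*y + 32; no integer root y with |y| ≤ 4.
  x = 4: f_y(4, y) = 6*y**2 + 4*y + 48; no integer root y with |y| ≤ 4.
Only singular point on the grid: (-1, -1).
Classify: substitute x = -1 + u, y = -1 + v and expand: f = 2*u**2*v - u**2 - u*v**2 + 2*v**3 + v**2.
No constant or linear terms (consistent with a singular point). Quadratic part: -u**2 + v**2. Cubic part: 2*u**2*v - u*v**2 + 2*v**3.
The quadratic part v**2 - u**2 = (v − u)(v + u) splits into two distinct linear factors, so there are two distinct tangent lines y − -1 = ±(x − -1) — this is a node (ordinary double point).
Classification: node.


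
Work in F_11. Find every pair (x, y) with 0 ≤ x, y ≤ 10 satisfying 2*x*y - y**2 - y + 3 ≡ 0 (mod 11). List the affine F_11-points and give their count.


Affine F_11-points: {(3, 7), (3, 9), (5, 1), (5, 8), (6, 5), (6, 6), (7, 3), (7, 10), (9, 2), (9, 4)}; count = 10.

For each of the 121 pairs (x, y) ∈ F_11², evaluate f(x, y) mod 11. Record the zeros.
  x = 0: [0↦3, 1↦1, 2↦8, 3↦2, 4↦5, 5↦6, 6↦5, 7↦2, 8↦8, 9↦1, 10↦3]  zeros at y ∈ ∅
  x = 1: [0↦3, 1↦3, 2↦1, 3↦8, 4↦2, 5↦5, 6↦6, 7↦5, 8↦2, 9↦8, 10↦1]  zeros at y ∈ ∅
  x = 2: [0↦3, 1↦5, 2↦5, 3↦3, 4↦10, 5↦4, 6↦7, 7↦8, 8↦7, 9↦4, 10↦10]  zeros at y ∈ ∅
  x = 3: [0↦3, 1↦7, 2↦9, 3↦9, 4↦7, 5↦3, 6↦8, 7↦0, 8↦1, 9↦0, 10↦8]  zeros at y ∈ {7, 9}
  x = 4: [0↦3, 1↦9, 2↦2, 3↦4, 4↦4, 5↦2, 6↦9, 7↦3, 8↦6, 9↦7, 10↦6]  zeros at y ∈ ∅
  x = 5: [0↦3, 1↦0, 2↦6, 3↦10, 4↦1, 5↦1, 6↦10, 7↦6, 8↦0, 9↦3, 10↦4]  zeros at y ∈ {1, 8}
  x = 6: [0↦3, 1↦2, 2↦10, 3↦5, 4↦9, 5↦0, 6↦0, 7↦9, 8↦5, 9↦10, 10↦2]  zeros at y ∈ {5, 6}
  x = 7: [0↦3, 1↦4, 2↦3, 3↦0, 4↦6, 5↦10, 6↦1, 7↦1, 8↦10, 9↦6, 10↦0]  zeros at y ∈ {3, 10}
  x = 8: [0↦3, 1↦6, 2↦7, 3↦6, 4↦3, 5↦9, 6↦2, 7↦4, 8↦4, 9↦2, 10↦9]  zeros at y ∈ ∅
  x = 9: [0↦3, 1↦8, 2↦0, 3↦1, 4↦0, 5↦8, 6↦3, 7↦7, 8↦9, 9↦9, 10↦7]  zeros at y ∈ {2, 4}
  x = 10: [0↦3, 1↦10, 2↦4, 3↦7, 4↦8, 5↦7, 6↦4, 7↦10, 8↦3, 9↦5, 10↦5]  zeros at y ∈ ∅
Collecting zeros: affine points = {(3, 7), (3, 9), (5, 1), (5, 8), (6, 5), (6, 6), (7, 3), (7, 10), (9, 2), (9, 4)}.
Total count |C(F_11)_aff| = 10.


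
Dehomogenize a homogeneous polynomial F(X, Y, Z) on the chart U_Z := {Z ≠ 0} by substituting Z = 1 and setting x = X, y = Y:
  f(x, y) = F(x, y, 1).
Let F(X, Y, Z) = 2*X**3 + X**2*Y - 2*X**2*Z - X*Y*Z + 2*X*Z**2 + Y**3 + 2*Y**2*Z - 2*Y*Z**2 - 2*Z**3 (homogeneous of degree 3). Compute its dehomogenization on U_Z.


f(x, y) = 2*x**3 + x**2*y - 2*x**2 - x*y + 2*x + y**3 + 2*y**2 - 2*y - 2

On U_Z we set Z = 1. Each monomial c·X^i·Y^j·Z^k in F becomes c·x^i·y^j·1^k = c·x^i·y^j.
Substituting Z = 1: F(X, Y, 1) = 2*x**3 + x**2*y - 2*x**2 - x*y + 2*x + y**3 + 2*y**2 - 2*y - 2.
Note: deg(f) ≤ deg(F) = 3; strict inequality happens when F is divisible by Z (lost terms).


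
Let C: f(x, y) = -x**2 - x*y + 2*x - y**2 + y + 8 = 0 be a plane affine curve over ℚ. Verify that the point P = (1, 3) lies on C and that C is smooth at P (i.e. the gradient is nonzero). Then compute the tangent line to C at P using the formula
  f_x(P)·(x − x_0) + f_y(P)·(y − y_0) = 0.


Tangent line at P: -3*x - 6*y + 21 = 0.

Step 1: f(1, 3) = 0, so P lies on C.
Step 2: partial derivatives
  f_x(x, y) = -2*x - y + 2, f_y(x, y) = -x - 2*y + 1.
  f_x(P) = -3, f_y(P) = -6 (gradient nonzero, so P is smooth).
Step 3: tangent line at P: -3·(x − 1) + -6·(y − 3) = 0.
Expanding: -3*x - 6*y + 21 = 0.


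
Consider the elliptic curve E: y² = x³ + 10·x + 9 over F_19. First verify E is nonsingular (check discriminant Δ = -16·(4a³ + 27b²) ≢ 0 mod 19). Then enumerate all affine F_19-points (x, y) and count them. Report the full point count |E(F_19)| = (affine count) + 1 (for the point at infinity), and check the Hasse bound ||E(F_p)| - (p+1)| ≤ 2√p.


Affine points = {(0, 3), (0, 16), (1, 1), (1, 18), (3, 3), (3, 16), (6, 0), (7, 2), (7, 17), (9, 7), (9, 12), (10, 8), (10, 11), (11, 5), (11, 14), (14, 9), (14, 10), (15, 0), (16, 3), (16, 16), (17, 0), (18, 6), (18, 13)}; affine count = 23; |E(F_19)| = 24.

Discriminant check: Δ ∝ 4a³ + 27b² = 4·10³ + 27·9² = 4·1000 + 27·81 ≡ 12 (mod 19). Nonzero ⇒ E is nonsingular.
For each x ∈ F_19, compute rhs = x³ + 10·x + 9 mod 19, then count y ∈ F_19 with y² ≡ rhs.
  x = 0: rhs = 9, matching y values: 3, 16 (2 points).
  x = 1: rhs = 1, matching y values: 1, 18 (2 points).
  x = 2: rhs = 18, matching y values: none (0 points).
  x = 3: rhs = 9, matching y values: 3, 16 (2 points).
  x = 4: rhs = 18, matching y values: none (0 points).
  x = 5: rhs = 13, matching y values: none (0 points).
  x = 6: rhs = 0, matching y values: 0 (1 points).
  x = 7: rhs = 4, matching y values: 2, 17 (2 points).
  x = 8: rhs = 12, matching y values: none (0 points).
  x = 9: rhs = 11, matching y values: 7, 12 (2 points).
  x = 10: rhs = 7, matching y values: 8, 11 (2 points).
  x = 11: rhs = 6, matching y values: 5, 14 (2 points).
  x = 12: rhs = 14, matching y values: none (0 points).
  x = 13: rhs = 18, matching y values: none (0 points).
  x = 14: rhs = 5, matching y values: 9, 10 (2 points).
  x = 15: rhs = 0, matching y values: 0 (1 points).
  x = 16: rhs = 9, matching y values: 3, 16 (2 points).
  x = 17: rhs = 0, matching y values: 0 (1 points).
  x = 18: rhs = 17, matching y values: 6, 13 (2 points).
Total affine count: 23.
Full point count |E(F_19)| = 23 + 1 = 24.
Hasse bound: |24 − (19+1)| = |4| = 4 ≤ 2√19 ≈ 8.7178 ✓.


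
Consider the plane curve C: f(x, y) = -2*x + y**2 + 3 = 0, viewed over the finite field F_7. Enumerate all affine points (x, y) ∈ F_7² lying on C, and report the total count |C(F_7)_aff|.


Affine F_7-points: {(0, 2), (0, 5), (2, 1), (2, 6), (5, 0), (6, 3), (6, 4)}; count = 7.

For each of the 49 pairs (x, y) ∈ F_7², evaluate f(x, y) mod 7. Record the zeros.
  x = 0: [0↦3, 1↦4, 2↦0, 3↦5, 4↦5, 5↦0, 6↦4]  zeros at y ∈ {2, 5}
  x = 1: [0↦1, 1↦2, 2↦5, 3↦3, 4↦3, 5↦5, 6↦2]  zeros at y ∈ ∅
  x = 2: [0↦6, 1↦0, 2↦3, 3↦1, 4↦1, 5↦3, 6↦0]  zeros at y ∈ {1, 6}
  x = 3: [0↦4, 1↦5, 2↦1, 3↦6, 4↦6, 5↦1, 6↦5]  zeros at y ∈ ∅
  x = 4: [0↦2, 1↦3, 2↦6, 3↦4, 4↦4, 5↦6, 6↦3]  zeros at y ∈ ∅
  x = 5: [0↦0, 1↦1, 2↦4, 3↦2, 4↦2, 5↦4, 6↦1]  zeros at y ∈ {0}
  x = 6: [0↦5, 1↦6, 2↦2, 3↦0, 4↦0, 5↦2, 6↦6]  zeros at y ∈ {3, 4}
Collecting zeros: affine points = {(0, 2), (0, 5), (2, 1), (2, 6), (5, 0), (6, 3), (6, 4)}.
Total count |C(F_7)_aff| = 7.


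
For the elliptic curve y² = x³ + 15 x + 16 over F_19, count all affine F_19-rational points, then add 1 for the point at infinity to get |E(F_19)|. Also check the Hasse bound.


Affine points = {(0, 4), (0, 15), (2, 4), (2, 15), (4, 8), (4, 11), (5, 8), (5, 11), (9, 5), (9, 14), (10, 8), (10, 11), (11, 7), (11, 12), (12, 9), (12, 10), (14, 5), (14, 14), (15, 5), (15, 14), (16, 1), (16, 18), (17, 4), (17, 15), (18, 0)}; affine count = 25; |E(F_19)| = 26.

Discriminant check: Δ ∝ 4a³ + 27b² = 4·15³ + 27·16² = 4·3375 + 27·256 ≡ 6 (mod 19). Nonzero ⇒ E is nonsingular.
For each x ∈ F_19, compute rhs = x³ + 15·x + 16 mod 19, then count y ∈ F_19 with y² ≡ rhs.
  x = 0: rhs = 16, matching y values: 4, 15 (2 points).
  x = 1: rhs = 13, matching y values: none (0 points).
  x = 2: rhs = 16, matching y values: 4, 15 (2 points).
  x = 3: rhs = 12, matching y values: none (0 points).
  x = 4: rhs = 7, matching y values: 8, 11 (2 points).
  x = 5: rhs = 7, matching y values: 8, 11 (2 points).
  x = 6: rhs = 18, matching y values: none (0 points).
  x = 7: rhs = 8, matching y values: none (0 points).
  x = 8: rhs = 2, matching y values: none (0 points).
  x = 9: rhs = 6, matching y values: 5, 14 (2 points).
  x = 10: rhs = 7, matching y values: 8, 11 (2 points).
  x = 11: rhs = 11, matching y values: 7, 12 (2 points).
  x = 12: rhs = 5, matching y values: 9, 10 (2 points).
  x = 13: rhs = 14, matching y values: none (0 points).
  x = 14: rhs = 6, matching y values: 5, 14 (2 points).
  x = 15: rhs = 6, matching y values: 5, 14 (2 points).
  x = 16: rhs = 1, matching y values: 1, 18 (2 points).
  x = 17: rhs = 16, matching y values: 4, 15 (2 points).
  x = 18: rhs = 0, matching y values: 0 (1 points).
Total affine count: 25.
Full point count |E(F_19)| = 25 + 1 = 26.
Hasse bound: |26 − (19+1)| = |6| = 6 ≤ 2√19 ≈ 8.7178 ✓.


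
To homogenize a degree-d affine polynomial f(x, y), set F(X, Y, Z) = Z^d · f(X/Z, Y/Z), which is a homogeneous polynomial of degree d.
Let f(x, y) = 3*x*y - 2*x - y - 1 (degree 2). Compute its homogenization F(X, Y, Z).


F(X, Y, Z) = 3*X*Y - 2*X*Z - Y*Z - Z**2

deg(f) = 2.
Substitute x = X/Z, y = Y/Z into f, then multiply by Z^2.
  monomial 3·x^1·y^1 ↦ 3·X^1·Y^1·Z^0.
  monomial -2·x^1·y^0 ↦ -2·X^1·Y^0·Z^1.
  monomial -1·x^0·y^1 ↦ -1·X^0·Y^1·Z^1.
  monomial -1·x^0·y^0 ↦ -1·X^0·Y^0·Z^2.
Collecting: F(X, Y, Z) = 3*X*Y - 2*X*Z - Y*Z - Z**2.


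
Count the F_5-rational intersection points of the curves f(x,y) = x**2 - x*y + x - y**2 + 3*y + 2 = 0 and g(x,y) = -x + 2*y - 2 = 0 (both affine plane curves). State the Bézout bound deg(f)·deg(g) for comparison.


Common zeros: {(4, 3)}; count = 1; Bézout bound = 2.

deg(f) = 2, deg(g) = 1, so Bézout bound = 2.
Scan x ∈ F_5. For each x, list the y ∈ F_5 with f(x, y) ≡ 0 and those with g(x, y) ≡ 0 (mod 5); the common zeros in that column are the intersection.
  x = 0: f ≡ 0 at y ∈ ∅; g ≡ 0 at y ∈ {1}; common: ∅.
  x = 1: f ≡ 0 at y ∈ {1}; g ≡ 0 at y ∈ {4}; common: ∅.
  x = 2: f ≡ 0 at y ∈ ∅; g ≡ 0 at y ∈ {2}; common: ∅.
  x = 3: f ≡ 0 at y ∈ {2, 3}; g ≡ 0 at y ∈ {0}; common: ∅.
  x = 4: f ≡ 0 at y ∈ {1, 3}; g ≡ 0 at y ∈ {3}; common: {3}.
Collecting: common zeros = {(4, 3)}, so the count is 1.
Comparison with the Bézout bound: 1 ≤ 2 = deg(f)·deg(g), as expected for curves with no common component (the affine F_5-count falls short of the bound because intersections may lie at infinity, over extension fields, or carry multiplicity).


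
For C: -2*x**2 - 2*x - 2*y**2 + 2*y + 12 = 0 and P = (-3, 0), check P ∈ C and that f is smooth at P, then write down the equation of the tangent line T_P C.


Tangent line at P: 10*x + 2*y + 30 = 0.

Step 1: f(-3, 0) = 0, so P lies on C.
Step 2: partial derivatives
  f_x(x, y) = -4*x - 2, f_y(x, y) = 2 - 4*y.
  f_x(P) = 10, f_y(P) = 2 (gradient nonzero, so P is smooth).
Step 3: tangent line at P: 10·(x − -3) + 2·(y − 0) = 0.
Expanding: 10*x + 2*y + 30 = 0.


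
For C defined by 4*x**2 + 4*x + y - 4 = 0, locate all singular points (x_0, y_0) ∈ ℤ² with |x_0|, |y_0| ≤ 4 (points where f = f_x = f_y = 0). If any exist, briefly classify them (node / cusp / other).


No singular points in the scanned grid; C is smooth there.

Compute partial derivatives:
  f_x = 8*x + 4.
  f_y = 1.
f_y = 1 is a nonzero constant, so f_y never vanishes: no point (x, y) can satisfy f = f_x = f_y = 0. In particular no (x, y) ∈ {−4, ..., 4}² is singular; the curve is smooth.


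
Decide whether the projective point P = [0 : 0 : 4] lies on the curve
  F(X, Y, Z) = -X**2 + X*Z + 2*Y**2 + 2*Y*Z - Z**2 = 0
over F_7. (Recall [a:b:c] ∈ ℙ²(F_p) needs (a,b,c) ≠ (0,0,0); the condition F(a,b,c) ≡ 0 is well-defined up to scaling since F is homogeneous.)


F(0,0,4) ≡ 5 (mod 7); P is NOT on the curve.

Evaluate F(0, 0, 4) term-by-term (mod 7).
  -X**2 ↦ -1·0·1·1 = 0
  X*Z ↦ 1·0·1·4 = 0
  2*Y**2 ↦ 2·1·0·1 = 0
  2*Y*Z ↦ 2·1·0·4 = 0
  -Z**2 ↦ -1·1·1·16 = -16
Sum: F(0, 0, 4) = (0) + (0) + (0) + (0) + (-16) = -16.
Reducing mod 7: -16 ≡ 5 (mod 7).
Since F(a, b, c) ≡ 5 ≠ 0 (mod 7), P does NOT lie on the curve.


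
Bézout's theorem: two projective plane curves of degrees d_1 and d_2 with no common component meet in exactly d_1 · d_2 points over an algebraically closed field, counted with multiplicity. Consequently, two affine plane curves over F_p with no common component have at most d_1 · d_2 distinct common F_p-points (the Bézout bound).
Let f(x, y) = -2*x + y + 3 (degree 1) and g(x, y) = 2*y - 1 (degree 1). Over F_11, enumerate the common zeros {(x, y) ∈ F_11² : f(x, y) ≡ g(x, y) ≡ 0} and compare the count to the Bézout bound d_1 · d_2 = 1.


Common zeros: {(10, 6)}; count = 1; Bézout bound = 1.

deg(f) = 1, deg(g) = 1, so Bézout bound = 1.
Scan x ∈ F_11. For each x, list the y ∈ F_11 with f(x, y) ≡ 0 and those with g(x, y) ≡ 0 (mod 11); the common zeros in that column are the intersection.
  x = 0: f ≡ 0 at y ∈ {8}; g ≡ 0 at y ∈ {6}; common: ∅.
  x = 1: f ≡ 0 at y ∈ {10}; g ≡ 0 at y ∈ {6}; common: ∅.
  x = 2: f ≡ 0 at y ∈ {1}; g ≡ 0 at y ∈ {6}; common: ∅.
  x = 3: f ≡ 0 at y ∈ {3}; g ≡ 0 at y ∈ {6}; common: ∅.
  x = 4: f ≡ 0 at y ∈ {5}; g ≡ 0 at y ∈ {6}; common: ∅.
  x = 5: f ≡ 0 at y ∈ {7}; g ≡ 0 at y ∈ {6}; common: ∅.
  x = 6: f ≡ 0 at y ∈ {9}; g ≡ 0 at y ∈ {6}; common: ∅.
  x = 7: f ≡ 0 at y ∈ {0}; g ≡ 0 at y ∈ {6}; common: ∅.
  x = 8: f ≡ 0 at y ∈ {2}; g ≡ 0 at y ∈ {6}; common: ∅.
  x = 9: f ≡ 0 at y ∈ {4}; g ≡ 0 at y ∈ {6}; common: ∅.
  x = 10: f ≡ 0 at y ∈ {6}; g ≡ 0 at y ∈ {6}; common: {6}.
Collecting: common zeros = {(10, 6)}, so the count is 1.
Comparison with the Bézout bound: 1 ≤ 1 = deg(f)·deg(g), as expected for curves with no common component (the bound is attained).


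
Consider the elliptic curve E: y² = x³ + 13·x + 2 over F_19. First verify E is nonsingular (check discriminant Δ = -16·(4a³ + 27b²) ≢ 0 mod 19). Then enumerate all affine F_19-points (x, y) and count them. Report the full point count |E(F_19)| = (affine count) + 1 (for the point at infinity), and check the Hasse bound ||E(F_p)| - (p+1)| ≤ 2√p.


Affine points = {(1, 4), (1, 15), (2, 6), (2, 13), (3, 7), (3, 12), (4, 2), (4, 17), (6, 7), (6, 12), (10, 7), (10, 12), (12, 9), (12, 10), (15, 0), (17, 5), (17, 14), (18, 8), (18, 11)}; affine count = 19; |E(F_19)| = 20.

Discriminant check: Δ ∝ 4a³ + 27b² = 4·13³ + 27·2² = 4·2197 + 27·4 ≡ 4 (mod 19). Nonzero ⇒ E is nonsingular.
For each x ∈ F_19, compute rhs = x³ + 13·x + 2 mod 19, then count y ∈ F_19 with y² ≡ rhs.
  x = 0: rhs = 2, matching y values: none (0 points).
  x = 1: rhs = 16, matching y values: 4, 15 (2 points).
  x = 2: rhs = 17, matching y values: 6, 13 (2 points).
  x = 3: rhs = 11, matching y values: 7, 12 (2 points).
  x = 4: rhs = 4, matching y values: 2, 17 (2 points).
  x = 5: rhs = 2, matching y values: none (0 points).
  x = 6: rhs = 11, matching y values: 7, 12 (2 points).
  x = 7: rhs = 18, matching y values: none (0 points).
  x = 8: rhs = 10, matching y values: none (0 points).
  x = 9: rhs = 12, matching y values: none (0 points).
  x = 10: rhs = 11, matching y values: 7, 12 (2 points).
  x = 11: rhs = 13, matching y values: none (0 points).
  x = 12: rhs = 5, matching y values: 9, 10 (2 points).
  x = 13: rhs = 12, matching y values: none (0 points).
  x = 14: rhs = 2, matching y values: none (0 points).
  x = 15: rhs = 0, matching y values: 0 (1 points).
  x = 16: rhs = 12, matching y values: none (0 points).
  x = 17: rhs = 6, matching y values: 5, 14 (2 points).
  x = 18: rhs = 7, matching y values: 8, 11 (2 points).
Total affine count: 19.
Full point count |E(F_19)| = 19 + 1 = 20.
Hasse bound: |20 − (19+1)| = |0| = 0 ≤ 2√19 ≈ 8.7178 ✓.


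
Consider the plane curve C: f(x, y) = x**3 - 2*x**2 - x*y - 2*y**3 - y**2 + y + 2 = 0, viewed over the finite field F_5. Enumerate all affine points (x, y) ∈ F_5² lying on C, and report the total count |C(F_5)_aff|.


Affine F_5-points: {(0, 1), (2, 2)}; count = 2.

For each of the 25 pairs (x, y) ∈ F_5², evaluate f(x, y) mod 5. Record the zeros.
  x = 0: [0↦2, 1↦0, 2↦4, 3↦2, 4↦2]  zeros at y ∈ {1}
  x = 1: [0↦1, 1↦3, 2↦1, 3↦3, 4↦2]  zeros at y ∈ ∅
  x = 2: [0↦2, 1↦3, 2↦0, 3↦1, 4↦4]  zeros at y ∈ {2}
  x = 3: [0↦1, 1↦1, 2↦2, 3↦2, 4↦4]  zeros at y ∈ ∅
  x = 4: [0↦4, 1↦3, 2↦3, 3↦2, 4↦3]  zeros at y ∈ ∅
Collecting zeros: affine points = {(0, 1), (2, 2)}.
Total count |C(F_5)_aff| = 2.


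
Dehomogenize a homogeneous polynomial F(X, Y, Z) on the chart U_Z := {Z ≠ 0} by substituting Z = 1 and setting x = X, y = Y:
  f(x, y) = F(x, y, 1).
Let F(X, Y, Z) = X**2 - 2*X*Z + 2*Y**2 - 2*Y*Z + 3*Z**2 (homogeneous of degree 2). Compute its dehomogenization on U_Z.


f(x, y) = x**2 - 2*x + 2*y**2 - 2*y + 3

On U_Z we set Z = 1. Each monomial c·X^i·Y^j·Z^k in F becomes c·x^i·y^j·1^k = c·x^i·y^j.
Substituting Z = 1: F(X, Y, 1) = x**2 - 2*x + 2*y**2 - 2*y + 3.
Note: deg(f) ≤ deg(F) = 2; strict inequality happens when F is divisible by Z (lost terms).


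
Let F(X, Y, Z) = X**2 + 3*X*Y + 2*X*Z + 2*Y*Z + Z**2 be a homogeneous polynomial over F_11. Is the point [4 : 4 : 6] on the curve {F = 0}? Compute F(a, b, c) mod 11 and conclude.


F(4,4,6) ≡ 9 (mod 11); P is NOT on the curve.

Evaluate F(4, 4, 6) term-by-term (mod 11).
  X**2 ↦ 1·16·1·1 = 16
  3*X*Y ↦ 3·4·4·1 = 48
  2*X*Z ↦ 2·4·1·6 = 48
  2*Y*Z ↦ 2·1·4·6 = 48
  Z**2 ↦ 1·1·1·36 = 36
Sum: F(4, 4, 6) = (16) + (48) + (48) + (48) + (36) = 196.
Reducing mod 11: 196 ≡ 9 (mod 11).
Since F(a, b, c) ≡ 9 ≠ 0 (mod 11), P does NOT lie on the curve.


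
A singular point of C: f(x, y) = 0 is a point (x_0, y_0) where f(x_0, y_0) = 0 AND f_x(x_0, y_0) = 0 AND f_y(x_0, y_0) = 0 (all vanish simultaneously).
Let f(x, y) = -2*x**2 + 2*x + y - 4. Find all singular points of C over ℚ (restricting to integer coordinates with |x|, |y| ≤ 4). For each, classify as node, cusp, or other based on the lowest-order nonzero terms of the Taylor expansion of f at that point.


No singular points in the scanned grid; C is smooth there.

Compute partial derivatives:
  f_x = 2 - 4*x.
  f_y = 1.
f_y = 1 is a nonzero constant, so f_y never vanishes: no point (x, y) can satisfy f = f_x = f_y = 0. In particular no (x, y) ∈ {−4, ..., 4}² is singular; the curve is smooth.


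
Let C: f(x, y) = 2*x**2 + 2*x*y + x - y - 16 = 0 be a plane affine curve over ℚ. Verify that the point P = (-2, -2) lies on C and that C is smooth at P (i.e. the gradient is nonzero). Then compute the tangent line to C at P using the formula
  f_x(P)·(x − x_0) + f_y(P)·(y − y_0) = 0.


Tangent line at P: -11*x - 5*y - 32 = 0.

Step 1: f(-2, -2) = 0, so P lies on C.
Step 2: partial derivatives
  f_x(x, y) = 4*x + 2*y + 1, f_y(x, y) = 2*x - 1.
  f_x(P) = -11, f_y(P) = -5 (gradient nonzero, so P is smooth).
Step 3: tangent line at P: -11·(x − -2) + -5·(y − -2) = 0.
Expanding: -11*x - 5*y - 32 = 0.


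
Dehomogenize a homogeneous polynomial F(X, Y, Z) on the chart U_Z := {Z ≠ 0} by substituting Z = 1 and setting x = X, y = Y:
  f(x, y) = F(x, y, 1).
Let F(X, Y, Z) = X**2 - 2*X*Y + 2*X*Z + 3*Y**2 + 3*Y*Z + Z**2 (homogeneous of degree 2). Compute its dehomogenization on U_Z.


f(x, y) = x**2 - 2*x*y + 2*x + 3*y**2 + 3*y + 1

On U_Z we set Z = 1. Each monomial c·X^i·Y^j·Z^k in F becomes c·x^i·y^j·1^k = c·x^i·y^j.
Substituting Z = 1: F(X, Y, 1) = x**2 - 2*x*y + 2*x + 3*y**2 + 3*y + 1.
Note: deg(f) ≤ deg(F) = 2; strict inequality happens when F is divisible by Z (lost terms).


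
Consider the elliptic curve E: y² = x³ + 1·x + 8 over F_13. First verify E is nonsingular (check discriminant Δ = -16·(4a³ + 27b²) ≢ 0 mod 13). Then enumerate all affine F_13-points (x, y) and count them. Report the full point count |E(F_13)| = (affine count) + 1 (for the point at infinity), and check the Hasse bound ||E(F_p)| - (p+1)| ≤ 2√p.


Affine points = {(1, 6), (1, 7), (3, 5), (3, 8), (6, 3), (6, 10), (10, 2), (10, 11)}; affine count = 8; |E(F_13)| = 9.

Discriminant check: Δ ∝ 4a³ + 27b² = 4·1³ + 27·8² = 4·1 + 27·64 ≡ 3 (mod 13). Nonzero ⇒ E is nonsingular.
For each x ∈ F_13, compute rhs = x³ + 1·x + 8 mod 13, then count y ∈ F_13 with y² ≡ rhs.
  x = 0: rhs = 8, matching y values: none (0 points).
  x = 1: rhs = 10, matching y values: 6, 7 (2 points).
  x = 2: rhs = 5, matching y values: none (0 points).
  x = 3: rhs = 12, matching y values: 5, 8 (2 points).
  x = 4: rhs = 11, matching y values: none (0 points).
  x = 5: rhs = 8, matching y values: none (0 points).
  x = 6: rhs = 9, matching y values: 3, 10 (2 points).
  x = 7: rhs = 7, matching y values: none (0 points).
  x = 8: rhs = 8, matching y values: none (0 points).
  x = 9: rhs = 5, matching y values: none (0 points).
  x = 10: rhs = 4, matching y values: 2, 11 (2 points).
  x = 11: rhs = 11, matching y values: none (0 points).
  x = 12: rhs = 6, matching y values: none (0 points).
Total affine count: 8.
Full point count |E(F_13)| = 8 + 1 = 9.
Hasse bound: |9 − (13+1)| = |-5| = 5 ≤ 2√13 ≈ 7.2111 ✓.


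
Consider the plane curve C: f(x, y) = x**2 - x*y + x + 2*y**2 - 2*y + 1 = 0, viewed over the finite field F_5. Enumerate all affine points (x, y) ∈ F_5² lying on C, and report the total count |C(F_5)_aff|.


Affine F_5-points: {(0, 2), (0, 4), (1, 2), (2, 1), (3, 1), (3, 4)}; count = 6.

For each of the 25 pairs (x, y) ∈ F_5², evaluate f(x, y) mod 5. Record the zeros.
  x = 0: [0↦1, 1↦1, 2↦0, 3↦3, 4↦0]  zeros at y ∈ {2, 4}
  x = 1: [0↦3, 1↦2, 2↦0, 3↦2, 4↦3]  zeros at y ∈ {2}
  x = 2: [0↦2, 1↦0, 2↦2, 3↦3, 4↦3]  zeros at y ∈ {1}
  x = 3: [0↦3, 1↦0, 2↦1, 3↦1, 4↦0]  zeros at y ∈ {1, 4}
  x = 4: [0↦1, 1↦2, 2↦2, 3↦1, 4↦4]  zeros at y ∈ ∅
Collecting zeros: affine points = {(0, 2), (0, 4), (1, 2), (2, 1), (3, 1), (3, 4)}.
Total count |C(F_5)_aff| = 6.


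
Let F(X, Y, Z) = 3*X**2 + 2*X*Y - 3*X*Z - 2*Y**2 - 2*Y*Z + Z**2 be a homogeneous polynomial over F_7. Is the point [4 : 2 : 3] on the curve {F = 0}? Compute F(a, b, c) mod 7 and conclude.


F(4,2,3) ≡ 3 (mod 7); P is NOT on the curve.

Evaluate F(4, 2, 3) term-by-term (mod 7).
  3*X**2 ↦ 3·16·1·1 = 48
  2*X*Y ↦ 2·4·2·1 = 16
  -3*X*Z ↦ -3·4·1·3 = -36
  -2*Y**2 ↦ -2·1·4·1 = -8
  -2*Y*Z ↦ -2·1·2·3 = -12
  Z**2 ↦ 1·1·1·9 = 9
Sum: F(4, 2, 3) = (48) + (16) + (-36) + (-8) + (-12) + (9) = 17.
Reducing mod 7: 17 ≡ 3 (mod 7).
Since F(a, b, c) ≡ 3 ≠ 0 (mod 7), P does NOT lie on the curve.


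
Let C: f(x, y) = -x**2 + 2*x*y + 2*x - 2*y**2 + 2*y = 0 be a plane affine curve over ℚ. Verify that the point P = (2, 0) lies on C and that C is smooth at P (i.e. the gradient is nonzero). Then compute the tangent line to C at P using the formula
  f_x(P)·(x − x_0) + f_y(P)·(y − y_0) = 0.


Tangent line at P: -2*x + 6*y + 4 = 0.

Step 1: f(2, 0) = 0, so P lies on C.
Step 2: partial derivatives
  f_x(x, y) = -2*x + 2*y + 2, f_y(x, y) = 2*x - 4*y + 2.
  f_x(P) = -2, f_y(P) = 6 (gradient nonzero, so P is smooth).
Step 3: tangent line at P: -2·(x − 2) + 6·(y − 0) = 0.
Expanding: -2*x + 6*y + 4 = 0.


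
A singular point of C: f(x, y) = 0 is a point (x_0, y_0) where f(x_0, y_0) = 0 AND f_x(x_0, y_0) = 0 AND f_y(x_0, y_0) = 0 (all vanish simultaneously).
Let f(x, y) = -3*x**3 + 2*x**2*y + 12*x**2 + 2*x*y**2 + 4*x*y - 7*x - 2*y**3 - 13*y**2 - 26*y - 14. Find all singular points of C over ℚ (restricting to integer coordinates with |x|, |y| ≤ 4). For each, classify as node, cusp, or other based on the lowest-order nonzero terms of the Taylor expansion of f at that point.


Singular points: {(1, -2)}; classification: node.

Compute partial derivatives:
  f_x = -9*x**2 + 4*x*y + 24*x + 2*y**2 + 4*y - 7.
  f_y = 2*x**2 + 4*x*y + 4*x - 6*y**2 - 26*y - 26.
Scan x_0 ∈ {−4, ..., 4}. For each x_0, f_y(x_0, y) is a polynomial in y; find its integer roots y ∈ {−4, ..., 4}, then test f_x and f at those candidates.
  x = -4: f_y(-4, y) = -6*y**2 - 42*y - 10; no integer root y with |y| ≤ 4.
  x = -3: f_y(-3, y) = -6*y**2 - 38*y - 20; no integer root y with |y| ≤ 4.
  x = -2: f_y(-2, y) = -6*y**2 - 34*y - 26; no integer root y with |y| ≤ 4.
  x = -1: f_y(-1, y) = -6*y**2 - 30*y - 28; no integer root y with |y| ≤ 4.
  x = 0: f_y(0, y) = -6*y**2 - 26*y - 26; no integer root y with |y| ≤ 4.
  x = 1: f_y(1, y) = -6*y**2 - 22*y - 20; vanishes at y ∈ {-2}. (1, -2): f_x = 0, f = 0 — SINGULAR.
  x = 2: f_y(2, y) = -6*y**2 - 18*y - 10; no integer root y with |y| ≤ 4.
  x = 3: f_y(3, y) = -6*y**2 - 14*y + 4; no integer root y with |y| ≤ 4.
  x = 4: f_y(4, y) = -6*y**2 - 10*y + 22; no integer root y with |y| ≤ 4.
Only singular point on the grid: (1, -2).
Classify: substitute x = 1 + u, y = -2 + v and expand: f = -3*u**3 + 2*u**2*v - u**2 + 2*u*v**2 - 2*v**3 + v**2.
No constant or linear terms (consistent with a singular point). Quadratic part: -u**2 + v**2. Cubic part: -3*u**3 + 2*u**2*v + 2*u*v**2 - 2*v**3.
The quadratic part v**2 - u**2 = (v − u)(v + u) splits into two distinct linear factors, so there are two distinct tangent lines y − -2 = ±(x − 1) — this is a node (ordinary double point).
Classification: node.


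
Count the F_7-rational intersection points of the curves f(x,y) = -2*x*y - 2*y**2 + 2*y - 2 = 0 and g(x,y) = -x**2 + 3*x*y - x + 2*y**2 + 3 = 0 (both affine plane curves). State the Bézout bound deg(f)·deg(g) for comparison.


Common zeros: {(0, 3)}; count = 1; Bézout bound = 4.

deg(f) = 2, deg(g) = 2, so Bézout bound = 4.
Scan x ∈ F_7. For each x, list the y ∈ F_7 with f(x, y) ≡ 0 and those with g(x, y) ≡ 0 (mod 7); the common zeros in that column are the intersection.
  x = 0: f ≡ 0 at y ∈ {3, 5}; g ≡ 0 at y ∈ {3, 4}; common: {3}.
  x = 1: f ≡ 0 at y ∈ ∅; g ≡ 0 at y ∈ {3, 6}; common: ∅.
  x = 2: f ≡ 0 at y ∈ {2, 4}; g ≡ 0 at y ∈ {5, 6}; common: ∅.
  x = 3: f ≡ 0 at y ∈ {6}; g ≡ 0 at y ∈ ∅; common: ∅.
  x = 4: f ≡ 0 at y ∈ ∅; g ≡ 0 at y ∈ {4}; common: ∅.
  x = 5: f ≡ 0 at y ∈ ∅; g ≡ 0 at y ∈ {5}; common: ∅.
  x = 6: f ≡ 0 at y ∈ {1}; g ≡ 0 at y ∈ ∅; common: ∅.
Collecting: common zeros = {(0, 3)}, so the count is 1.
Comparison with the Bézout bound: 1 ≤ 4 = deg(f)·deg(g), as expected for curves with no common component (the affine F_7-count falls short of the bound because intersections may lie at infinity, over extension fields, or carry multiplicity).


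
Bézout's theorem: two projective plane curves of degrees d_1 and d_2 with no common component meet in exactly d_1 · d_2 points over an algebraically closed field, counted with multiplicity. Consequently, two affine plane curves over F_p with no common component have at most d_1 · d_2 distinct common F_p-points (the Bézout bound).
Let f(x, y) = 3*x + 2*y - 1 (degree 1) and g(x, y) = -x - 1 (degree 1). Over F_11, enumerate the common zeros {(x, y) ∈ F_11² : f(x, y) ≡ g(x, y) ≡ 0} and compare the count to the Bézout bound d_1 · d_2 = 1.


Common zeros: {(10, 2)}; count = 1; Bézout bound = 1.

deg(f) = 1, deg(g) = 1, so Bézout bound = 1.
Scan x ∈ F_11. For each x, list the y ∈ F_11 with f(x, y) ≡ 0 and those with g(x, y) ≡ 0 (mod 11); the common zeros in that column are the intersection.
  x = 0: f ≡ 0 at y ∈ {6}; g ≡ 0 at y ∈ ∅; common: ∅.
  x = 1: f ≡ 0 at y ∈ {10}; g ≡ 0 at y ∈ ∅; common: ∅.
  x = 2: f ≡ 0 at y ∈ {3}; g ≡ 0 at y ∈ ∅; common: ∅.
  x = 3: f ≡ 0 at y ∈ {7}; g ≡ 0 at y ∈ ∅; common: ∅.
  x = 4: f ≡ 0 at y ∈ {0}; g ≡ 0 at y ∈ ∅; common: ∅.
  x = 5: f ≡ 0 at y ∈ {4}; g ≡ 0 at y ∈ ∅; common: ∅.
  x = 6: f ≡ 0 at y ∈ {8}; g ≡ 0 at y ∈ ∅; common: ∅.
  x = 7: f ≡ 0 at y ∈ {1}; g ≡ 0 at y ∈ ∅; common: ∅.
  x = 8: f ≡ 0 at y ∈ {5}; g ≡ 0 at y ∈ ∅; common: ∅.
  x = 9: f ≡ 0 at y ∈ {9}; g ≡ 0 at y ∈ ∅; common: ∅.
  x = 10: f ≡ 0 at y ∈ {2}; g ≡ 0 at y ∈ {0, 1, 2, 3, 4, 5, 6, 7, 8, 9, 10}; common: {2}.
Collecting: common zeros = {(10, 2)}, so the count is 1.
Comparison with the Bézout bound: 1 ≤ 1 = deg(f)·deg(g), as expected for curves with no common component (the bound is attained).
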